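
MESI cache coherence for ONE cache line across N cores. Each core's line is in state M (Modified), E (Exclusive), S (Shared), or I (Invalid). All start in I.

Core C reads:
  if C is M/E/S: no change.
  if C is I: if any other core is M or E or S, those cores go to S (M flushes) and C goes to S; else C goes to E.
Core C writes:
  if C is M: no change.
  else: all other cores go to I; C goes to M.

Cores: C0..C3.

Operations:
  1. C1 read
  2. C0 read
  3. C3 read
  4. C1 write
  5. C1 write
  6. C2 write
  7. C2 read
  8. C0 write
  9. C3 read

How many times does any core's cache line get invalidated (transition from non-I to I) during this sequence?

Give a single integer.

Op 1: C1 read [C1 read from I: no other sharers -> C1=E (exclusive)] -> [I,E,I,I] (invalidations this op: 0; running total: 0)
Op 2: C0 read [C0 read from I: others=['C1=E'] -> C0=S, others downsized to S] -> [S,S,I,I] (invalidations this op: 0; running total: 0)
Op 3: C3 read [C3 read from I: others=['C0=S', 'C1=S'] -> C3=S, others downsized to S] -> [S,S,I,S] (invalidations this op: 0; running total: 0)
Op 4: C1 write [C1 write: invalidate ['C0=S', 'C3=S'] -> C1=M] -> [I,M,I,I] (invalidations this op: 2; running total: 2)
Op 5: C1 write [C1 write: already M (modified), no change] -> [I,M,I,I] (invalidations this op: 0; running total: 2)
Op 6: C2 write [C2 write: invalidate ['C1=M'] -> C2=M] -> [I,I,M,I] (invalidations this op: 1; running total: 3)
Op 7: C2 read [C2 read: already in M, no change] -> [I,I,M,I] (invalidations this op: 0; running total: 3)
Op 8: C0 write [C0 write: invalidate ['C2=M'] -> C0=M] -> [M,I,I,I] (invalidations this op: 1; running total: 4)
Op 9: C3 read [C3 read from I: others=['C0=M'] -> C3=S, others downsized to S] -> [S,I,I,S] (invalidations this op: 0; running total: 4)

Answer: 4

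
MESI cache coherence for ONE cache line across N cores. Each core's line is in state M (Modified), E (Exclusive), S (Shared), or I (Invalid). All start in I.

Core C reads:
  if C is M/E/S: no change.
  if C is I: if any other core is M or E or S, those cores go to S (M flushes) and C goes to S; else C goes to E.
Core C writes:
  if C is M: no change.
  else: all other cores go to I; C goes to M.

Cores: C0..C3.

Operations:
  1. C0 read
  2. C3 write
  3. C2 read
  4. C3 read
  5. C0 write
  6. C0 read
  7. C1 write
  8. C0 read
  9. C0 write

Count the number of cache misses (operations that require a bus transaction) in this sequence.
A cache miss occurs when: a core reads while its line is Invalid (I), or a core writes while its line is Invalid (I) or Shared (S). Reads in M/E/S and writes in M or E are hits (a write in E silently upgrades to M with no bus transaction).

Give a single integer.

Answer: 7

Derivation:
Op 1: C0 read [C0 read from I: no other sharers -> C0=E (exclusive)] -> [E,I,I,I] [MISS #1: read from I]
Op 2: C3 write [C3 write: invalidate ['C0=E'] -> C3=M] -> [I,I,I,M] [MISS #2: write from I]
Op 3: C2 read [C2 read from I: others=['C3=M'] -> C2=S, others downsized to S] -> [I,I,S,S] [MISS #3: read from I]
Op 4: C3 read [C3 read: already in S, no change] -> [I,I,S,S] [hit: read from S]
Op 5: C0 write [C0 write: invalidate ['C2=S', 'C3=S'] -> C0=M] -> [M,I,I,I] [MISS #4: write from I]
Op 6: C0 read [C0 read: already in M, no change] -> [M,I,I,I] [hit: read from M]
Op 7: C1 write [C1 write: invalidate ['C0=M'] -> C1=M] -> [I,M,I,I] [MISS #5: write from I]
Op 8: C0 read [C0 read from I: others=['C1=M'] -> C0=S, others downsized to S] -> [S,S,I,I] [MISS #6: read from I]
Op 9: C0 write [C0 write: invalidate ['C1=S'] -> C0=M] -> [M,I,I,I] [MISS #7: write from S]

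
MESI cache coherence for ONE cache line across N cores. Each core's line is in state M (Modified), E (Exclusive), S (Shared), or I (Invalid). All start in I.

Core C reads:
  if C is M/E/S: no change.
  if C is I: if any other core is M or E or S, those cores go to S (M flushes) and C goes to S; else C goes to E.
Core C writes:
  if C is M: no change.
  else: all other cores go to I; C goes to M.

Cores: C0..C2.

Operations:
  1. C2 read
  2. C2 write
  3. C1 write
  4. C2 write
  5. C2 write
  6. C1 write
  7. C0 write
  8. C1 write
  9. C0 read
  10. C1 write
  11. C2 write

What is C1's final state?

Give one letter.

Op 1: C2 read [C2 read from I: no other sharers -> C2=E (exclusive)] -> [I,I,E]
Op 2: C2 write [C2 write: invalidate none -> C2=M] -> [I,I,M]
Op 3: C1 write [C1 write: invalidate ['C2=M'] -> C1=M] -> [I,M,I]
Op 4: C2 write [C2 write: invalidate ['C1=M'] -> C2=M] -> [I,I,M]
Op 5: C2 write [C2 write: already M (modified), no change] -> [I,I,M]
Op 6: C1 write [C1 write: invalidate ['C2=M'] -> C1=M] -> [I,M,I]
Op 7: C0 write [C0 write: invalidate ['C1=M'] -> C0=M] -> [M,I,I]
Op 8: C1 write [C1 write: invalidate ['C0=M'] -> C1=M] -> [I,M,I]
Op 9: C0 read [C0 read from I: others=['C1=M'] -> C0=S, others downsized to S] -> [S,S,I]
Op 10: C1 write [C1 write: invalidate ['C0=S'] -> C1=M] -> [I,M,I]
Op 11: C2 write [C2 write: invalidate ['C1=M'] -> C2=M] -> [I,I,M]

Answer: I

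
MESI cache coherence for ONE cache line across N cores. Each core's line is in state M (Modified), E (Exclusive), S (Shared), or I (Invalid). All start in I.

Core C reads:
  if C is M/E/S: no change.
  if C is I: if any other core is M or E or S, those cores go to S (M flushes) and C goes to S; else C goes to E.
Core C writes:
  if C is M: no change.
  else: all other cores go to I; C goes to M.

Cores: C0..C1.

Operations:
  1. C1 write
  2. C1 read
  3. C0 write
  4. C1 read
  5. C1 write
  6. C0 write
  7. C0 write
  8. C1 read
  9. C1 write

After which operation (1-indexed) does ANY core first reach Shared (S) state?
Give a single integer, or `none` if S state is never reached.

Op 1: C1 write [C1 write: invalidate none -> C1=M] -> [I,M]
Op 2: C1 read [C1 read: already in M, no change] -> [I,M]
Op 3: C0 write [C0 write: invalidate ['C1=M'] -> C0=M] -> [M,I]
Op 4: C1 read [C1 read from I: others=['C0=M'] -> C1=S, others downsized to S] -> [S,S]
  -> First S state at op 4; remaining ops need not be traced.

Answer: 4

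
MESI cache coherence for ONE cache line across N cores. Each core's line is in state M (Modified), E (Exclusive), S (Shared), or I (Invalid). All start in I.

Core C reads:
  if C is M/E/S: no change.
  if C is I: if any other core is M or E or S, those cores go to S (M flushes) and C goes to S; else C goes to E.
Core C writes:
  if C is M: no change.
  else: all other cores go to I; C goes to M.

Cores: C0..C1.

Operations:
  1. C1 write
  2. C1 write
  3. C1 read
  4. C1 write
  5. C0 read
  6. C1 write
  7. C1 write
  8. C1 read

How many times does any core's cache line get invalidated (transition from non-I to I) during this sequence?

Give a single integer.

Op 1: C1 write [C1 write: invalidate none -> C1=M] -> [I,M] (invalidations this op: 0; running total: 0)
Op 2: C1 write [C1 write: already M (modified), no change] -> [I,M] (invalidations this op: 0; running total: 0)
Op 3: C1 read [C1 read: already in M, no change] -> [I,M] (invalidations this op: 0; running total: 0)
Op 4: C1 write [C1 write: already M (modified), no change] -> [I,M] (invalidations this op: 0; running total: 0)
Op 5: C0 read [C0 read from I: others=['C1=M'] -> C0=S, others downsized to S] -> [S,S] (invalidations this op: 0; running total: 0)
Op 6: C1 write [C1 write: invalidate ['C0=S'] -> C1=M] -> [I,M] (invalidations this op: 1; running total: 1)
Op 7: C1 write [C1 write: already M (modified), no change] -> [I,M] (invalidations this op: 0; running total: 1)
Op 8: C1 read [C1 read: already in M, no change] -> [I,M] (invalidations this op: 0; running total: 1)

Answer: 1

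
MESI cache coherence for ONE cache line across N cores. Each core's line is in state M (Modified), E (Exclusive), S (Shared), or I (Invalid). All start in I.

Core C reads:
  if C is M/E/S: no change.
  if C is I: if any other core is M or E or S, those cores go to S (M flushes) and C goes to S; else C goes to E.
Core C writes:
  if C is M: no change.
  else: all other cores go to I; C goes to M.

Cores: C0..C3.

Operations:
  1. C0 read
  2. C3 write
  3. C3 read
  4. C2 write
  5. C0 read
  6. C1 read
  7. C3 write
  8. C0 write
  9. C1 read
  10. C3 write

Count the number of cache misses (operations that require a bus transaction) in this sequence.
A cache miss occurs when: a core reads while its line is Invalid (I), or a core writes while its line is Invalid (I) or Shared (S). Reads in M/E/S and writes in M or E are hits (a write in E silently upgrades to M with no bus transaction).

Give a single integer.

Op 1: C0 read [C0 read from I: no other sharers -> C0=E (exclusive)] -> [E,I,I,I] [MISS #1: read from I]
Op 2: C3 write [C3 write: invalidate ['C0=E'] -> C3=M] -> [I,I,I,M] [MISS #2: write from I]
Op 3: C3 read [C3 read: already in M, no change] -> [I,I,I,M] [hit: read from M]
Op 4: C2 write [C2 write: invalidate ['C3=M'] -> C2=M] -> [I,I,M,I] [MISS #3: write from I]
Op 5: C0 read [C0 read from I: others=['C2=M'] -> C0=S, others downsized to S] -> [S,I,S,I] [MISS #4: read from I]
Op 6: C1 read [C1 read from I: others=['C0=S', 'C2=S'] -> C1=S, others downsized to S] -> [S,S,S,I] [MISS #5: read from I]
Op 7: C3 write [C3 write: invalidate ['C0=S', 'C1=S', 'C2=S'] -> C3=M] -> [I,I,I,M] [MISS #6: write from I]
Op 8: C0 write [C0 write: invalidate ['C3=M'] -> C0=M] -> [M,I,I,I] [MISS #7: write from I]
Op 9: C1 read [C1 read from I: others=['C0=M'] -> C1=S, others downsized to S] -> [S,S,I,I] [MISS #8: read from I]
Op 10: C3 write [C3 write: invalidate ['C0=S', 'C1=S'] -> C3=M] -> [I,I,I,M] [MISS #9: write from I]

Answer: 9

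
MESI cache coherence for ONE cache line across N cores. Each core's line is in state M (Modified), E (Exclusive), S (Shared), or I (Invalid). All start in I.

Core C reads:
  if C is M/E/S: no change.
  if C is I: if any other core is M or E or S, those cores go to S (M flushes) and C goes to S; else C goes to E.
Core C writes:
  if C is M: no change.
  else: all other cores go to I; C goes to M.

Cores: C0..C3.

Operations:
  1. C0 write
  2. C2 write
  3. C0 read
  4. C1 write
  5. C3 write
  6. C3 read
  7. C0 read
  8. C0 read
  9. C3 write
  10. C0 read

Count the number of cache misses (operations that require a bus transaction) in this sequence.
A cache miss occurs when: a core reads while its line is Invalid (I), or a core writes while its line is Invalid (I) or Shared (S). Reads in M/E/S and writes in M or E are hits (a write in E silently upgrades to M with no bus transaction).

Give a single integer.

Op 1: C0 write [C0 write: invalidate none -> C0=M] -> [M,I,I,I] [MISS #1: write from I]
Op 2: C2 write [C2 write: invalidate ['C0=M'] -> C2=M] -> [I,I,M,I] [MISS #2: write from I]
Op 3: C0 read [C0 read from I: others=['C2=M'] -> C0=S, others downsized to S] -> [S,I,S,I] [MISS #3: read from I]
Op 4: C1 write [C1 write: invalidate ['C0=S', 'C2=S'] -> C1=M] -> [I,M,I,I] [MISS #4: write from I]
Op 5: C3 write [C3 write: invalidate ['C1=M'] -> C3=M] -> [I,I,I,M] [MISS #5: write from I]
Op 6: C3 read [C3 read: already in M, no change] -> [I,I,I,M] [hit: read from M]
Op 7: C0 read [C0 read from I: others=['C3=M'] -> C0=S, others downsized to S] -> [S,I,I,S] [MISS #6: read from I]
Op 8: C0 read [C0 read: already in S, no change] -> [S,I,I,S] [hit: read from S]
Op 9: C3 write [C3 write: invalidate ['C0=S'] -> C3=M] -> [I,I,I,M] [MISS #7: write from S]
Op 10: C0 read [C0 read from I: others=['C3=M'] -> C0=S, others downsized to S] -> [S,I,I,S] [MISS #8: read from I]

Answer: 8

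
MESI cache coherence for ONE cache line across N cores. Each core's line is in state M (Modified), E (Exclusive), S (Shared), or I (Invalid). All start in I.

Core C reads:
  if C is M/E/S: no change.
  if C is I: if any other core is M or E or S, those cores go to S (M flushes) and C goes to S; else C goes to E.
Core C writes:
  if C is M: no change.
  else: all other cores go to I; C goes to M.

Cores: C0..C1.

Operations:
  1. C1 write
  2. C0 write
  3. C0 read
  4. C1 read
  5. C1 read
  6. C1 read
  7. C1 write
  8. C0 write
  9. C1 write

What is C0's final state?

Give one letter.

Op 1: C1 write [C1 write: invalidate none -> C1=M] -> [I,M]
Op 2: C0 write [C0 write: invalidate ['C1=M'] -> C0=M] -> [M,I]
Op 3: C0 read [C0 read: already in M, no change] -> [M,I]
Op 4: C1 read [C1 read from I: others=['C0=M'] -> C1=S, others downsized to S] -> [S,S]
Op 5: C1 read [C1 read: already in S, no change] -> [S,S]
Op 6: C1 read [C1 read: already in S, no change] -> [S,S]
Op 7: C1 write [C1 write: invalidate ['C0=S'] -> C1=M] -> [I,M]
Op 8: C0 write [C0 write: invalidate ['C1=M'] -> C0=M] -> [M,I]
Op 9: C1 write [C1 write: invalidate ['C0=M'] -> C1=M] -> [I,M]

Answer: I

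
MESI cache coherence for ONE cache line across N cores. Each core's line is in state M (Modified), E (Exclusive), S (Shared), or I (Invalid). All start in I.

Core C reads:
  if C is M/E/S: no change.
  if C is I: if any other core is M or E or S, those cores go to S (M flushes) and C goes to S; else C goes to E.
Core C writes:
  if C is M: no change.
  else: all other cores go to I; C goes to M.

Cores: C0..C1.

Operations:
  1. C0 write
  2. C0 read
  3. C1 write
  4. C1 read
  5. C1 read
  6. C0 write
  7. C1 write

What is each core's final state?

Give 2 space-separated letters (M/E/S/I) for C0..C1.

Op 1: C0 write [C0 write: invalidate none -> C0=M] -> [M,I]
Op 2: C0 read [C0 read: already in M, no change] -> [M,I]
Op 3: C1 write [C1 write: invalidate ['C0=M'] -> C1=M] -> [I,M]
Op 4: C1 read [C1 read: already in M, no change] -> [I,M]
Op 5: C1 read [C1 read: already in M, no change] -> [I,M]
Op 6: C0 write [C0 write: invalidate ['C1=M'] -> C0=M] -> [M,I]
Op 7: C1 write [C1 write: invalidate ['C0=M'] -> C1=M] -> [I,M]

Answer: I M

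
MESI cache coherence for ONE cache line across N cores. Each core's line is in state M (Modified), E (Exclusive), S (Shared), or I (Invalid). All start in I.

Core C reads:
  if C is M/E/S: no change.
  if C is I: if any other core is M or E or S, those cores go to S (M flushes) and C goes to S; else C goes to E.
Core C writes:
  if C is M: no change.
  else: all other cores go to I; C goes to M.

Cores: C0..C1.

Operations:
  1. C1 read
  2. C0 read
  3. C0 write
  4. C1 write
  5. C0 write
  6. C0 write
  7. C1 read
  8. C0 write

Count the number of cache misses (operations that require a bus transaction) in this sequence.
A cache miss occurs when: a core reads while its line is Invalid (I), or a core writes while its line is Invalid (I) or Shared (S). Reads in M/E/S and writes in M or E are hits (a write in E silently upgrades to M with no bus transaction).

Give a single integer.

Answer: 7

Derivation:
Op 1: C1 read [C1 read from I: no other sharers -> C1=E (exclusive)] -> [I,E] [MISS #1: read from I]
Op 2: C0 read [C0 read from I: others=['C1=E'] -> C0=S, others downsized to S] -> [S,S] [MISS #2: read from I]
Op 3: C0 write [C0 write: invalidate ['C1=S'] -> C0=M] -> [M,I] [MISS #3: write from S]
Op 4: C1 write [C1 write: invalidate ['C0=M'] -> C1=M] -> [I,M] [MISS #4: write from I]
Op 5: C0 write [C0 write: invalidate ['C1=M'] -> C0=M] -> [M,I] [MISS #5: write from I]
Op 6: C0 write [C0 write: already M (modified), no change] -> [M,I] [hit: write from M]
Op 7: C1 read [C1 read from I: others=['C0=M'] -> C1=S, others downsized to S] -> [S,S] [MISS #6: read from I]
Op 8: C0 write [C0 write: invalidate ['C1=S'] -> C0=M] -> [M,I] [MISS #7: write from S]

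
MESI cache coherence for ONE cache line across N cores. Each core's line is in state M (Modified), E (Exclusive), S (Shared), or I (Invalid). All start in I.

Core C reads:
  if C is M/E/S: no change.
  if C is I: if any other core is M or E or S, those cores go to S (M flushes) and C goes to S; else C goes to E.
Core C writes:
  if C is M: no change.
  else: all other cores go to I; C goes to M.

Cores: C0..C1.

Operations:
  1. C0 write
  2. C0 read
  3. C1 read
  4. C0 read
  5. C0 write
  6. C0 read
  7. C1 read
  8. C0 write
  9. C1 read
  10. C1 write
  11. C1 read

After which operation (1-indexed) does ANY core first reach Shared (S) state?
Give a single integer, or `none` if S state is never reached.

Op 1: C0 write [C0 write: invalidate none -> C0=M] -> [M,I]
Op 2: C0 read [C0 read: already in M, no change] -> [M,I]
Op 3: C1 read [C1 read from I: others=['C0=M'] -> C1=S, others downsized to S] -> [S,S]
  -> First S state at op 3; remaining ops need not be traced.

Answer: 3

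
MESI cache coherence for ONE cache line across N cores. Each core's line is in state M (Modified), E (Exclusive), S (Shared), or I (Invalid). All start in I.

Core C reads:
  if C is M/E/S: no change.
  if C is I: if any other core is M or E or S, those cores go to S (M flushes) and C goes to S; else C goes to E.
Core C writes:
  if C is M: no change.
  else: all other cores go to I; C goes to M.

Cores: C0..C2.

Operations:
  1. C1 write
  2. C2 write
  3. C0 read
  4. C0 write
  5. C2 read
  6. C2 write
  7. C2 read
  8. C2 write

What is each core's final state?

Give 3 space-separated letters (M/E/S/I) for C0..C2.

Op 1: C1 write [C1 write: invalidate none -> C1=M] -> [I,M,I]
Op 2: C2 write [C2 write: invalidate ['C1=M'] -> C2=M] -> [I,I,M]
Op 3: C0 read [C0 read from I: others=['C2=M'] -> C0=S, others downsized to S] -> [S,I,S]
Op 4: C0 write [C0 write: invalidate ['C2=S'] -> C0=M] -> [M,I,I]
Op 5: C2 read [C2 read from I: others=['C0=M'] -> C2=S, others downsized to S] -> [S,I,S]
Op 6: C2 write [C2 write: invalidate ['C0=S'] -> C2=M] -> [I,I,M]
Op 7: C2 read [C2 read: already in M, no change] -> [I,I,M]
Op 8: C2 write [C2 write: already M (modified), no change] -> [I,I,M]

Answer: I I M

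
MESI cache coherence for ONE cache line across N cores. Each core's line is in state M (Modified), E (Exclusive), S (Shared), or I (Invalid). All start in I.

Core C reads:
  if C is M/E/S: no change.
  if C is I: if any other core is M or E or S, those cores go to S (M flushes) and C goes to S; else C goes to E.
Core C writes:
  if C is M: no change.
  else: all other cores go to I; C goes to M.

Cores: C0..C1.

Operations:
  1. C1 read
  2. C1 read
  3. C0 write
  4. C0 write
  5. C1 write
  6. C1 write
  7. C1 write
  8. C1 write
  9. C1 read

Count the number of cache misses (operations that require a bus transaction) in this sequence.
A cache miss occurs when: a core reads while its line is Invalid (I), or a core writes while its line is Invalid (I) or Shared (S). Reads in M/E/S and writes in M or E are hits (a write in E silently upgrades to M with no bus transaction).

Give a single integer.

Op 1: C1 read [C1 read from I: no other sharers -> C1=E (exclusive)] -> [I,E] [MISS #1: read from I]
Op 2: C1 read [C1 read: already in E, no change] -> [I,E] [hit: read from E]
Op 3: C0 write [C0 write: invalidate ['C1=E'] -> C0=M] -> [M,I] [MISS #2: write from I]
Op 4: C0 write [C0 write: already M (modified), no change] -> [M,I] [hit: write from M]
Op 5: C1 write [C1 write: invalidate ['C0=M'] -> C1=M] -> [I,M] [MISS #3: write from I]
Op 6: C1 write [C1 write: already M (modified), no change] -> [I,M] [hit: write from M]
Op 7: C1 write [C1 write: already M (modified), no change] -> [I,M] [hit: write from M]
Op 8: C1 write [C1 write: already M (modified), no change] -> [I,M] [hit: write from M]
Op 9: C1 read [C1 read: already in M, no change] -> [I,M] [hit: read from M]

Answer: 3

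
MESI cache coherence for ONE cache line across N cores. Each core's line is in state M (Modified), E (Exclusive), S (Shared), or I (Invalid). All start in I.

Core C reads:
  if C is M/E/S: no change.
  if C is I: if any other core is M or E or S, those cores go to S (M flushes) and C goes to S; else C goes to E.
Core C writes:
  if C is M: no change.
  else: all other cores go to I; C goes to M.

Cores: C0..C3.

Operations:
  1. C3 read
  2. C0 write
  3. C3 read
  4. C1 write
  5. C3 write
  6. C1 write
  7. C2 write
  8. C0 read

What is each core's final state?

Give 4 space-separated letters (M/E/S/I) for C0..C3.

Answer: S I S I

Derivation:
Op 1: C3 read [C3 read from I: no other sharers -> C3=E (exclusive)] -> [I,I,I,E]
Op 2: C0 write [C0 write: invalidate ['C3=E'] -> C0=M] -> [M,I,I,I]
Op 3: C3 read [C3 read from I: others=['C0=M'] -> C3=S, others downsized to S] -> [S,I,I,S]
Op 4: C1 write [C1 write: invalidate ['C0=S', 'C3=S'] -> C1=M] -> [I,M,I,I]
Op 5: C3 write [C3 write: invalidate ['C1=M'] -> C3=M] -> [I,I,I,M]
Op 6: C1 write [C1 write: invalidate ['C3=M'] -> C1=M] -> [I,M,I,I]
Op 7: C2 write [C2 write: invalidate ['C1=M'] -> C2=M] -> [I,I,M,I]
Op 8: C0 read [C0 read from I: others=['C2=M'] -> C0=S, others downsized to S] -> [S,I,S,I]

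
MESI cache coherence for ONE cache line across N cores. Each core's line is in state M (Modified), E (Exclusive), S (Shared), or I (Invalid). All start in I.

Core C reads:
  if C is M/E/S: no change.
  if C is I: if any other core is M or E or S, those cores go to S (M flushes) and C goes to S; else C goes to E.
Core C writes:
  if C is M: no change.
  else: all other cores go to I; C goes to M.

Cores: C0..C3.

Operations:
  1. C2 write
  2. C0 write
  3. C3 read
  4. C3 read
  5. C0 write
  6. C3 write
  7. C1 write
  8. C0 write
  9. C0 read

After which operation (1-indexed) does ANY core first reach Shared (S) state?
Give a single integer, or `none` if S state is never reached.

Op 1: C2 write [C2 write: invalidate none -> C2=M] -> [I,I,M,I]
Op 2: C0 write [C0 write: invalidate ['C2=M'] -> C0=M] -> [M,I,I,I]
Op 3: C3 read [C3 read from I: others=['C0=M'] -> C3=S, others downsized to S] -> [S,I,I,S]
  -> First S state at op 3; remaining ops need not be traced.

Answer: 3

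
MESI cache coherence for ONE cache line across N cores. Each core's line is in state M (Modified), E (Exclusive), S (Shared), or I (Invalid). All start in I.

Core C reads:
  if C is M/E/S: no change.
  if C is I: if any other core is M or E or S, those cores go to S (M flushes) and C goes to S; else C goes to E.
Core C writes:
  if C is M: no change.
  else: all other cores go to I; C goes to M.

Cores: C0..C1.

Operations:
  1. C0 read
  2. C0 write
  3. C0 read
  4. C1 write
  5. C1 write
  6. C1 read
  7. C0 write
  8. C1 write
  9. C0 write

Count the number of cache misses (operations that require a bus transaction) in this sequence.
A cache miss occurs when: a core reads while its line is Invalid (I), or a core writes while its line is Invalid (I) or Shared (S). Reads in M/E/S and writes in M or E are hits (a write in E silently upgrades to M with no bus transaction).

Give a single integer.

Op 1: C0 read [C0 read from I: no other sharers -> C0=E (exclusive)] -> [E,I] [MISS #1: read from I]
Op 2: C0 write [C0 write: invalidate none -> C0=M] -> [M,I] [hit: write from E is a silent E->M upgrade, no bus transaction]
Op 3: C0 read [C0 read: already in M, no change] -> [M,I] [hit: read from M]
Op 4: C1 write [C1 write: invalidate ['C0=M'] -> C1=M] -> [I,M] [MISS #2: write from I]
Op 5: C1 write [C1 write: already M (modified), no change] -> [I,M] [hit: write from M]
Op 6: C1 read [C1 read: already in M, no change] -> [I,M] [hit: read from M]
Op 7: C0 write [C0 write: invalidate ['C1=M'] -> C0=M] -> [M,I] [MISS #3: write from I]
Op 8: C1 write [C1 write: invalidate ['C0=M'] -> C1=M] -> [I,M] [MISS #4: write from I]
Op 9: C0 write [C0 write: invalidate ['C1=M'] -> C0=M] -> [M,I] [MISS #5: write from I]

Answer: 5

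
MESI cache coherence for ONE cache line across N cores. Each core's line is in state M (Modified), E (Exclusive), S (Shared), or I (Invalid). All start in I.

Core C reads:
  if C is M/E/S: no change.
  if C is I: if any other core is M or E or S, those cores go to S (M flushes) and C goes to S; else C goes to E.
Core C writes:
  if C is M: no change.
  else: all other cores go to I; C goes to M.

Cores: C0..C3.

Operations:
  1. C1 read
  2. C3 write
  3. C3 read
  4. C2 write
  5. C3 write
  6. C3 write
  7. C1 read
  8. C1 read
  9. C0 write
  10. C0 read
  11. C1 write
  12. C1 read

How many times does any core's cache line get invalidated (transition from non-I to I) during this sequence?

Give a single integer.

Answer: 6

Derivation:
Op 1: C1 read [C1 read from I: no other sharers -> C1=E (exclusive)] -> [I,E,I,I] (invalidations this op: 0; running total: 0)
Op 2: C3 write [C3 write: invalidate ['C1=E'] -> C3=M] -> [I,I,I,M] (invalidations this op: 1; running total: 1)
Op 3: C3 read [C3 read: already in M, no change] -> [I,I,I,M] (invalidations this op: 0; running total: 1)
Op 4: C2 write [C2 write: invalidate ['C3=M'] -> C2=M] -> [I,I,M,I] (invalidations this op: 1; running total: 2)
Op 5: C3 write [C3 write: invalidate ['C2=M'] -> C3=M] -> [I,I,I,M] (invalidations this op: 1; running total: 3)
Op 6: C3 write [C3 write: already M (modified), no change] -> [I,I,I,M] (invalidations this op: 0; running total: 3)
Op 7: C1 read [C1 read from I: others=['C3=M'] -> C1=S, others downsized to S] -> [I,S,I,S] (invalidations this op: 0; running total: 3)
Op 8: C1 read [C1 read: already in S, no change] -> [I,S,I,S] (invalidations this op: 0; running total: 3)
Op 9: C0 write [C0 write: invalidate ['C1=S', 'C3=S'] -> C0=M] -> [M,I,I,I] (invalidations this op: 2; running total: 5)
Op 10: C0 read [C0 read: already in M, no change] -> [M,I,I,I] (invalidations this op: 0; running total: 5)
Op 11: C1 write [C1 write: invalidate ['C0=M'] -> C1=M] -> [I,M,I,I] (invalidations this op: 1; running total: 6)
Op 12: C1 read [C1 read: already in M, no change] -> [I,M,I,I] (invalidations this op: 0; running total: 6)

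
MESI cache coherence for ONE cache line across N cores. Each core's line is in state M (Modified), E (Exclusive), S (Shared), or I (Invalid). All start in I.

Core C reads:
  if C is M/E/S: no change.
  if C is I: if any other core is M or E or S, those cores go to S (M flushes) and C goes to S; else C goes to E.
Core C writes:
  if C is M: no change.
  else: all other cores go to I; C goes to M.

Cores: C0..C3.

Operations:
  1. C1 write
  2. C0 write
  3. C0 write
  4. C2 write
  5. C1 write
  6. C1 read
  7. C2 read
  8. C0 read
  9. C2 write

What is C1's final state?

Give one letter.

Op 1: C1 write [C1 write: invalidate none -> C1=M] -> [I,M,I,I]
Op 2: C0 write [C0 write: invalidate ['C1=M'] -> C0=M] -> [M,I,I,I]
Op 3: C0 write [C0 write: already M (modified), no change] -> [M,I,I,I]
Op 4: C2 write [C2 write: invalidate ['C0=M'] -> C2=M] -> [I,I,M,I]
Op 5: C1 write [C1 write: invalidate ['C2=M'] -> C1=M] -> [I,M,I,I]
Op 6: C1 read [C1 read: already in M, no change] -> [I,M,I,I]
Op 7: C2 read [C2 read from I: others=['C1=M'] -> C2=S, others downsized to S] -> [I,S,S,I]
Op 8: C0 read [C0 read from I: others=['C1=S', 'C2=S'] -> C0=S, others downsized to S] -> [S,S,S,I]
Op 9: C2 write [C2 write: invalidate ['C0=S', 'C1=S'] -> C2=M] -> [I,I,M,I]

Answer: I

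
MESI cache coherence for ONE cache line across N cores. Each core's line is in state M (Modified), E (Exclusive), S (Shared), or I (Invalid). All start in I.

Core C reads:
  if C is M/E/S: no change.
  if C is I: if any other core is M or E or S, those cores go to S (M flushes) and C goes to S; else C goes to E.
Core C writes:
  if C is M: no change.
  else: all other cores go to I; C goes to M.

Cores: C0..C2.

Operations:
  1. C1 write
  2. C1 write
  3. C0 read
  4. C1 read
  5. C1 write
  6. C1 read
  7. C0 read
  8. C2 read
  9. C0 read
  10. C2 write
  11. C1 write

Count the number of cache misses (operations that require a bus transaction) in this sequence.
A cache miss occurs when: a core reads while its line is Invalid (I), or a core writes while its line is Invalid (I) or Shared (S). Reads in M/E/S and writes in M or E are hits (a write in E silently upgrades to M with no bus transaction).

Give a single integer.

Answer: 7

Derivation:
Op 1: C1 write [C1 write: invalidate none -> C1=M] -> [I,M,I] [MISS #1: write from I]
Op 2: C1 write [C1 write: already M (modified), no change] -> [I,M,I] [hit: write from M]
Op 3: C0 read [C0 read from I: others=['C1=M'] -> C0=S, others downsized to S] -> [S,S,I] [MISS #2: read from I]
Op 4: C1 read [C1 read: already in S, no change] -> [S,S,I] [hit: read from S]
Op 5: C1 write [C1 write: invalidate ['C0=S'] -> C1=M] -> [I,M,I] [MISS #3: write from S]
Op 6: C1 read [C1 read: already in M, no change] -> [I,M,I] [hit: read from M]
Op 7: C0 read [C0 read from I: others=['C1=M'] -> C0=S, others downsized to S] -> [S,S,I] [MISS #4: read from I]
Op 8: C2 read [C2 read from I: others=['C0=S', 'C1=S'] -> C2=S, others downsized to S] -> [S,S,S] [MISS #5: read from I]
Op 9: C0 read [C0 read: already in S, no change] -> [S,S,S] [hit: read from S]
Op 10: C2 write [C2 write: invalidate ['C0=S', 'C1=S'] -> C2=M] -> [I,I,M] [MISS #6: write from S]
Op 11: C1 write [C1 write: invalidate ['C2=M'] -> C1=M] -> [I,M,I] [MISS #7: write from I]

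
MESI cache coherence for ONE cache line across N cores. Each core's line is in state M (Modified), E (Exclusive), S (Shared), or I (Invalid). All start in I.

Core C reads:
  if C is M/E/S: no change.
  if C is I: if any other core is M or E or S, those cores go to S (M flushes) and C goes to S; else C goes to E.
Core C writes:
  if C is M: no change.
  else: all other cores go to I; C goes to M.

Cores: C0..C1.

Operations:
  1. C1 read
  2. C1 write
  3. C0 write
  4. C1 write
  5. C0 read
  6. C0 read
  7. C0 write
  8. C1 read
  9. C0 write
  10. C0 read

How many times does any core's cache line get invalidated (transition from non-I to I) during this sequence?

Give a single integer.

Op 1: C1 read [C1 read from I: no other sharers -> C1=E (exclusive)] -> [I,E] (invalidations this op: 0; running total: 0)
Op 2: C1 write [C1 write: invalidate none -> C1=M] -> [I,M] (invalidations this op: 0; running total: 0)
Op 3: C0 write [C0 write: invalidate ['C1=M'] -> C0=M] -> [M,I] (invalidations this op: 1; running total: 1)
Op 4: C1 write [C1 write: invalidate ['C0=M'] -> C1=M] -> [I,M] (invalidations this op: 1; running total: 2)
Op 5: C0 read [C0 read from I: others=['C1=M'] -> C0=S, others downsized to S] -> [S,S] (invalidations this op: 0; running total: 2)
Op 6: C0 read [C0 read: already in S, no change] -> [S,S] (invalidations this op: 0; running total: 2)
Op 7: C0 write [C0 write: invalidate ['C1=S'] -> C0=M] -> [M,I] (invalidations this op: 1; running total: 3)
Op 8: C1 read [C1 read from I: others=['C0=M'] -> C1=S, others downsized to S] -> [S,S] (invalidations this op: 0; running total: 3)
Op 9: C0 write [C0 write: invalidate ['C1=S'] -> C0=M] -> [M,I] (invalidations this op: 1; running total: 4)
Op 10: C0 read [C0 read: already in M, no change] -> [M,I] (invalidations this op: 0; running total: 4)

Answer: 4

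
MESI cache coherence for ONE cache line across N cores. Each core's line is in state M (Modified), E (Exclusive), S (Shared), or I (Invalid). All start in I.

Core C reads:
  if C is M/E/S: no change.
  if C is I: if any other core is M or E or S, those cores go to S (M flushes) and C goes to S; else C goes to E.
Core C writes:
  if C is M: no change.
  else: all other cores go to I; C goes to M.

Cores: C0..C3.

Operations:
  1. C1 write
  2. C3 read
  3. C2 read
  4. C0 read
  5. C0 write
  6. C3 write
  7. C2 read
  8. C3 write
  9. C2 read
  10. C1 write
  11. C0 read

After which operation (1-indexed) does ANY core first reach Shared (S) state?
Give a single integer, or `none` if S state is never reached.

Answer: 2

Derivation:
Op 1: C1 write [C1 write: invalidate none -> C1=M] -> [I,M,I,I]
Op 2: C3 read [C3 read from I: others=['C1=M'] -> C3=S, others downsized to S] -> [I,S,I,S]
  -> First S state at op 2; remaining ops need not be traced.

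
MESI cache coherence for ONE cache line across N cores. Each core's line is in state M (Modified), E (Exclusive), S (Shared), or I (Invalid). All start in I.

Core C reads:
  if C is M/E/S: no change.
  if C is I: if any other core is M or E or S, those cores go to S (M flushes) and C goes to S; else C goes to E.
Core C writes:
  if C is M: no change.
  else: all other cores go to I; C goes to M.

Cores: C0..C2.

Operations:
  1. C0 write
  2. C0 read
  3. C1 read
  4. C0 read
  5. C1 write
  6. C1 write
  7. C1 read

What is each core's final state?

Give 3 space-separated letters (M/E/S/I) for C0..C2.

Answer: I M I

Derivation:
Op 1: C0 write [C0 write: invalidate none -> C0=M] -> [M,I,I]
Op 2: C0 read [C0 read: already in M, no change] -> [M,I,I]
Op 3: C1 read [C1 read from I: others=['C0=M'] -> C1=S, others downsized to S] -> [S,S,I]
Op 4: C0 read [C0 read: already in S, no change] -> [S,S,I]
Op 5: C1 write [C1 write: invalidate ['C0=S'] -> C1=M] -> [I,M,I]
Op 6: C1 write [C1 write: already M (modified), no change] -> [I,M,I]
Op 7: C1 read [C1 read: already in M, no change] -> [I,M,I]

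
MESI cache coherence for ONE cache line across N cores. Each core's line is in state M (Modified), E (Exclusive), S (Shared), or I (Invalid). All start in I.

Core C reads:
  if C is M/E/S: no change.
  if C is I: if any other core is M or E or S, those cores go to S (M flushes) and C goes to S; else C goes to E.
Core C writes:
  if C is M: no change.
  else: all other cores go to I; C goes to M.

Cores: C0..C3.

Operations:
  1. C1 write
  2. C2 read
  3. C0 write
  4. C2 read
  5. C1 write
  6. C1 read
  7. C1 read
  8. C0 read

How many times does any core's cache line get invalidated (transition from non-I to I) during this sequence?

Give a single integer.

Answer: 4

Derivation:
Op 1: C1 write [C1 write: invalidate none -> C1=M] -> [I,M,I,I] (invalidations this op: 0; running total: 0)
Op 2: C2 read [C2 read from I: others=['C1=M'] -> C2=S, others downsized to S] -> [I,S,S,I] (invalidations this op: 0; running total: 0)
Op 3: C0 write [C0 write: invalidate ['C1=S', 'C2=S'] -> C0=M] -> [M,I,I,I] (invalidations this op: 2; running total: 2)
Op 4: C2 read [C2 read from I: others=['C0=M'] -> C2=S, others downsized to S] -> [S,I,S,I] (invalidations this op: 0; running total: 2)
Op 5: C1 write [C1 write: invalidate ['C0=S', 'C2=S'] -> C1=M] -> [I,M,I,I] (invalidations this op: 2; running total: 4)
Op 6: C1 read [C1 read: already in M, no change] -> [I,M,I,I] (invalidations this op: 0; running total: 4)
Op 7: C1 read [C1 read: already in M, no change] -> [I,M,I,I] (invalidations this op: 0; running total: 4)
Op 8: C0 read [C0 read from I: others=['C1=M'] -> C0=S, others downsized to S] -> [S,S,I,I] (invalidations this op: 0; running total: 4)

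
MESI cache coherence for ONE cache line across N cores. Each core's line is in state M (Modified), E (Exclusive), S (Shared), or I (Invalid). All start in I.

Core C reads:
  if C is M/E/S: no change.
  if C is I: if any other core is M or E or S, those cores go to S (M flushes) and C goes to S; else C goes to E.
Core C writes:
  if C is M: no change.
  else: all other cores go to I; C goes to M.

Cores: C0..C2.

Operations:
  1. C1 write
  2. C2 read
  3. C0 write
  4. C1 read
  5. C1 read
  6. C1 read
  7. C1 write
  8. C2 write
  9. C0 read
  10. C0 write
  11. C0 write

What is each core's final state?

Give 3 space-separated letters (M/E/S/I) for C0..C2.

Answer: M I I

Derivation:
Op 1: C1 write [C1 write: invalidate none -> C1=M] -> [I,M,I]
Op 2: C2 read [C2 read from I: others=['C1=M'] -> C2=S, others downsized to S] -> [I,S,S]
Op 3: C0 write [C0 write: invalidate ['C1=S', 'C2=S'] -> C0=M] -> [M,I,I]
Op 4: C1 read [C1 read from I: others=['C0=M'] -> C1=S, others downsized to S] -> [S,S,I]
Op 5: C1 read [C1 read: already in S, no change] -> [S,S,I]
Op 6: C1 read [C1 read: already in S, no change] -> [S,S,I]
Op 7: C1 write [C1 write: invalidate ['C0=S'] -> C1=M] -> [I,M,I]
Op 8: C2 write [C2 write: invalidate ['C1=M'] -> C2=M] -> [I,I,M]
Op 9: C0 read [C0 read from I: others=['C2=M'] -> C0=S, others downsized to S] -> [S,I,S]
Op 10: C0 write [C0 write: invalidate ['C2=S'] -> C0=M] -> [M,I,I]
Op 11: C0 write [C0 write: already M (modified), no change] -> [M,I,I]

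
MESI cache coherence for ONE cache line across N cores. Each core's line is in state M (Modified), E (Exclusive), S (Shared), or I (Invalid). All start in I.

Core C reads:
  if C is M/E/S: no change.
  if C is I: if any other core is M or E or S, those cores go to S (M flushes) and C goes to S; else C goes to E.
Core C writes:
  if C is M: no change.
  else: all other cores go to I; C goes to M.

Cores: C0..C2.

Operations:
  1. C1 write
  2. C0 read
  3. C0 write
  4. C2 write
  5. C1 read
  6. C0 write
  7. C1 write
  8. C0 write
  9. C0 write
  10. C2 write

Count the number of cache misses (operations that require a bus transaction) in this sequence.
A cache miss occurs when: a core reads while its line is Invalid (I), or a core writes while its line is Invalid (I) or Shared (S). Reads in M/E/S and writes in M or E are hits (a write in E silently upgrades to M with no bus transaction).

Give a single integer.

Op 1: C1 write [C1 write: invalidate none -> C1=M] -> [I,M,I] [MISS #1: write from I]
Op 2: C0 read [C0 read from I: others=['C1=M'] -> C0=S, others downsized to S] -> [S,S,I] [MISS #2: read from I]
Op 3: C0 write [C0 write: invalidate ['C1=S'] -> C0=M] -> [M,I,I] [MISS #3: write from S]
Op 4: C2 write [C2 write: invalidate ['C0=M'] -> C2=M] -> [I,I,M] [MISS #4: write from I]
Op 5: C1 read [C1 read from I: others=['C2=M'] -> C1=S, others downsized to S] -> [I,S,S] [MISS #5: read from I]
Op 6: C0 write [C0 write: invalidate ['C1=S', 'C2=S'] -> C0=M] -> [M,I,I] [MISS #6: write from I]
Op 7: C1 write [C1 write: invalidate ['C0=M'] -> C1=M] -> [I,M,I] [MISS #7: write from I]
Op 8: C0 write [C0 write: invalidate ['C1=M'] -> C0=M] -> [M,I,I] [MISS #8: write from I]
Op 9: C0 write [C0 write: already M (modified), no change] -> [M,I,I] [hit: write from M]
Op 10: C2 write [C2 write: invalidate ['C0=M'] -> C2=M] -> [I,I,M] [MISS #9: write from I]

Answer: 9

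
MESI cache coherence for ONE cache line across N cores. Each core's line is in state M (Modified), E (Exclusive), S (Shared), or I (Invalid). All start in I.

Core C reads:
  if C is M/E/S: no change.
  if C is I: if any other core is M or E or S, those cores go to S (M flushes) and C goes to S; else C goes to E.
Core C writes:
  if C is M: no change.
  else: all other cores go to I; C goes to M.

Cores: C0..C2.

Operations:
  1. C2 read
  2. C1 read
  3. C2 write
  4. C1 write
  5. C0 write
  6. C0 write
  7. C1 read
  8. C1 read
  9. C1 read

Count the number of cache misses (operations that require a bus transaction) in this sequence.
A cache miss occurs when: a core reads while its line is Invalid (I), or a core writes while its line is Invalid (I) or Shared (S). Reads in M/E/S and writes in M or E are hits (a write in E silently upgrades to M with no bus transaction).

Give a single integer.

Answer: 6

Derivation:
Op 1: C2 read [C2 read from I: no other sharers -> C2=E (exclusive)] -> [I,I,E] [MISS #1: read from I]
Op 2: C1 read [C1 read from I: others=['C2=E'] -> C1=S, others downsized to S] -> [I,S,S] [MISS #2: read from I]
Op 3: C2 write [C2 write: invalidate ['C1=S'] -> C2=M] -> [I,I,M] [MISS #3: write from S]
Op 4: C1 write [C1 write: invalidate ['C2=M'] -> C1=M] -> [I,M,I] [MISS #4: write from I]
Op 5: C0 write [C0 write: invalidate ['C1=M'] -> C0=M] -> [M,I,I] [MISS #5: write from I]
Op 6: C0 write [C0 write: already M (modified), no change] -> [M,I,I] [hit: write from M]
Op 7: C1 read [C1 read from I: others=['C0=M'] -> C1=S, others downsized to S] -> [S,S,I] [MISS #6: read from I]
Op 8: C1 read [C1 read: already in S, no change] -> [S,S,I] [hit: read from S]
Op 9: C1 read [C1 read: already in S, no change] -> [S,S,I] [hit: read from S]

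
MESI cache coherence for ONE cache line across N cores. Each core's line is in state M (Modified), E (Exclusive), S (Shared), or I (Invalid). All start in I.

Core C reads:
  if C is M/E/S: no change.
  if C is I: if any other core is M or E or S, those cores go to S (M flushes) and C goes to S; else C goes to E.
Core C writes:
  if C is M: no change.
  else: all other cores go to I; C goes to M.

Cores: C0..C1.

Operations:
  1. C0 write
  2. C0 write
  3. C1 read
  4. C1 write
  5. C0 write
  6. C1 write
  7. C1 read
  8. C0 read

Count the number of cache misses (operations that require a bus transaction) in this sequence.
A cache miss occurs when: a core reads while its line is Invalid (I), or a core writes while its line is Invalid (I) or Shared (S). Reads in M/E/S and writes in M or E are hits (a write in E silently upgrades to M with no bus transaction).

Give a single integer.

Op 1: C0 write [C0 write: invalidate none -> C0=M] -> [M,I] [MISS #1: write from I]
Op 2: C0 write [C0 write: already M (modified), no change] -> [M,I] [hit: write from M]
Op 3: C1 read [C1 read from I: others=['C0=M'] -> C1=S, others downsized to S] -> [S,S] [MISS #2: read from I]
Op 4: C1 write [C1 write: invalidate ['C0=S'] -> C1=M] -> [I,M] [MISS #3: write from S]
Op 5: C0 write [C0 write: invalidate ['C1=M'] -> C0=M] -> [M,I] [MISS #4: write from I]
Op 6: C1 write [C1 write: invalidate ['C0=M'] -> C1=M] -> [I,M] [MISS #5: write from I]
Op 7: C1 read [C1 read: already in M, no change] -> [I,M] [hit: read from M]
Op 8: C0 read [C0 read from I: others=['C1=M'] -> C0=S, others downsized to S] -> [S,S] [MISS #6: read from I]

Answer: 6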